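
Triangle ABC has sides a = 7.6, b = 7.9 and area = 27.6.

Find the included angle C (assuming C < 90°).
Area = ½ab·sin(C)  →  sin(C) = 2·Area/(ab)
sin(C) = 2·27.6/(7.6·7.9) = 0.919387
C = arcsin(0.919387) = 66.84°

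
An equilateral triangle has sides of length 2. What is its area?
Area = (sqrt(3)/4) * s²
Area = (sqrt(3)/4) * 2²
Area = (sqrt(3)/4) * 4
Area = 1.73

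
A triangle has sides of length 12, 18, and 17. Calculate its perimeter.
Perimeter = sum of all sides
Perimeter = 12 + 18 + 17
Perimeter = 47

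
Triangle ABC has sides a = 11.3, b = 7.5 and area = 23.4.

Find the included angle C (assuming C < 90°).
Area = ½ab·sin(C)  →  sin(C) = 2·Area/(ab)
sin(C) = 2·23.4/(11.3·7.5) = 0.552212
C = arcsin(0.552212) = 33.52°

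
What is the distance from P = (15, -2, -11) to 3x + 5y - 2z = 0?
d = |3(15) + 5(-2) + (-2)(-11) - (0)| / √(3² + 5² + (-2)²) = 57/√38 = 9.247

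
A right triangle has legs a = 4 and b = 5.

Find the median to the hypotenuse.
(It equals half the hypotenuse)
Hypotenuse c = √(4² + 5²) = √41 = 6.40312
Median to hypotenuse = c/2 = 3.202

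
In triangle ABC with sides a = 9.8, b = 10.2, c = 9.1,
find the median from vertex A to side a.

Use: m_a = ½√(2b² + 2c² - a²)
m_a = ½√(2·10.2² + 2·9.1² - 9.8²)
m_a = ½√(208.08 + 165.62 - 96.04) = ½√277.66 = 8.332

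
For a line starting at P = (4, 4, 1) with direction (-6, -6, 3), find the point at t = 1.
P(1) = (4 + (-6)(1), 4 + (-6)(1), 1 + 3(1)) = (-2, -2, 4)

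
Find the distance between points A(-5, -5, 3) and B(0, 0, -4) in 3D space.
d = √[(5)² + (5)² + (-7)²] = √99 = 9.95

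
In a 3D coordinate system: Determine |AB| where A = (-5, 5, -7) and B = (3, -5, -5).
d = √[(8)² + (-10)² + (2)²] = √168 = 12.96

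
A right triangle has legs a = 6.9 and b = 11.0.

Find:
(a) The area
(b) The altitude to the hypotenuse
(a) Area = ½ab = ½·6.9·11.0 = 37.95
(b) Hypotenuse c = √(6.9² + 11.0²) = √168.61 = 12.985
    Area = ½·c·h_c  →  h_c = 2·Area/c = 2·37.95/12.985 = 5.845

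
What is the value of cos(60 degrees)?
cos(60 degrees) = 1/2
Decimal approximation: 0.5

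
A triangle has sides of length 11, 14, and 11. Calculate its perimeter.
Perimeter = sum of all sides
Perimeter = 11 + 14 + 11
Perimeter = 36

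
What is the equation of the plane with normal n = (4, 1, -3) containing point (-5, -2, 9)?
d = n·P = (4)(-5) + (1)(-2) + (-3)(9) = -49
Plane: 4x + y - 3z = -49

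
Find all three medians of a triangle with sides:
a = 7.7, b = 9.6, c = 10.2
Using m_x = ½√(2y² + 2z² - x²):
m_a = ½√(2·9.6² + 2·10.2² - 7.7²) = ½√333.11 = 9.126
m_b = ½√(2·7.7² + 2·10.2² - 9.6²) = ½√234.5 = 7.657
m_c = ½√(2·7.7² + 2·9.6² - 10.2²) = ½√198.86 = 7.051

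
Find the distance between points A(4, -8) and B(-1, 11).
Using the distance formula: d = sqrt((x₂-x₁)² + (y₂-y₁)²)
dx = (-1) - 4 = -5
dy = 11 - (-8) = 19
d = sqrt((-5)² + 19²) = sqrt(25 + 361) = sqrt(386) = 19.65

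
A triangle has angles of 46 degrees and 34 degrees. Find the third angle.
Sum of angles in a triangle = 180 degrees
Third angle = 180 - 46 - 34
Third angle = 100 degrees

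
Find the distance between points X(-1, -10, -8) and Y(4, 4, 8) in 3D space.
d = √[(5)² + (14)² + (16)²] = √477 = 21.84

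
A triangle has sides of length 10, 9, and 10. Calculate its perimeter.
Perimeter = sum of all sides
Perimeter = 10 + 9 + 10
Perimeter = 29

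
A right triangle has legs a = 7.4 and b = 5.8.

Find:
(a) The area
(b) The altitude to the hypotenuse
(a) Area = ½ab = ½·7.4·5.8 = 21.46
(b) Hypotenuse c = √(7.4² + 5.8²) = √88.4 = 9.40213
    Area = ½·c·h_c  →  h_c = 2·Area/c = 2·21.46/9.40213 = 4.565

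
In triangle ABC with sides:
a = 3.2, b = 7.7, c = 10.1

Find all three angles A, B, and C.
By the law of cosines:
cos(A) = (b² + c² - a²)/(2bc) = 0.971197  →  A = 13.78°
cos(B) = (a² + c² - b²)/(2ac) = 0.819307  →  B = 34.98°
cos(C) = (a² + b² - c²)/(2ab) = -0.659091  →  C = 131.2°
Check: A + B + C = 180.0° ✓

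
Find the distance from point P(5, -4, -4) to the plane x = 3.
d = |1(5) + 0(-4) + 0(-4) - (3)| / √(1² + 0² + 0²) = 2/√1 = 2.0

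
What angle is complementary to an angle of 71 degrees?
Complementary angles sum to 90 degrees.
Other angle = 90 - 71
Other angle = 19 degrees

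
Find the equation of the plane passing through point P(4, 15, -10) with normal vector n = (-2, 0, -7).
d = n·P = (-2)(4) + (0)(15) + (-7)(-10) = 62
Plane: -2x - 7z = 62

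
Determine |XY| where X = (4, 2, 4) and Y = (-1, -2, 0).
d = √[(-5)² + (-4)² + (-4)²] = √57 = 7.55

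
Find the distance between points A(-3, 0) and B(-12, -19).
Using the distance formula: d = sqrt((x₂-x₁)² + (y₂-y₁)²)
dx = (-12) - (-3) = -9
dy = (-19) - 0 = -19
d = sqrt((-9)² + (-19)²) = sqrt(81 + 361) = sqrt(442) = 21.02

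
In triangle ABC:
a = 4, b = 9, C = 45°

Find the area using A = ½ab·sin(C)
A = ½·4·9·sin(45°) = ½·36·0.707107 = 12.73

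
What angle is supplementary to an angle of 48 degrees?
Supplementary angles sum to 180 degrees.
Other angle = 180 - 48
Other angle = 132 degrees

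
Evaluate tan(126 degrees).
tan(126 degrees) = -1.3764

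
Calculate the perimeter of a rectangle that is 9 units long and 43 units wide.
Perimeter = 2 * (length + width)
Perimeter = 2 * (9 + 43)
Perimeter = 2 * 52
Perimeter = 104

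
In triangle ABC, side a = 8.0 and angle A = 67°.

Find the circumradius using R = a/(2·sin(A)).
R = a/(2·sin(A)) = 8.0/(2·sin(67°))
R = 8.0/(2·0.920505) = 8.0/1.841010 = 4.345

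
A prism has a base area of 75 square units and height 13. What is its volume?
Volume = base area * height
Volume = 75 * 13
Volume = 975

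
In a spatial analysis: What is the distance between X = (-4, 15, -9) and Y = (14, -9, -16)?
d = √[(18)² + (-24)² + (-7)²] = √949 = 30.81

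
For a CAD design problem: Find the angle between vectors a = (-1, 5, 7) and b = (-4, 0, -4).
a·b = -24, |a|² = 75, |b|² = 32
cos θ = -24/√2400 ≈ -0.4899
θ ≈ 119.3°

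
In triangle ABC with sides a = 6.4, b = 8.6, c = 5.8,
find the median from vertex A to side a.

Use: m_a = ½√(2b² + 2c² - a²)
m_a = ½√(2·8.6² + 2·5.8² - 6.4²)
m_a = ½√(147.92 + 67.28 - 40.96) = ½√174.24 = 6.6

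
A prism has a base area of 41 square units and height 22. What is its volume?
Volume = base area * height
Volume = 41 * 22
Volume = 902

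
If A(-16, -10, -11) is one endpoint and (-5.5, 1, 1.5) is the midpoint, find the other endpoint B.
B = (2×(-5.5) - (-16), 2×1 - (-10), 2×1.5 - (-11)) = (5, 12, 14)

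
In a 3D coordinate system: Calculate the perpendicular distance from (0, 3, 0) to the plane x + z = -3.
d = |1(0) + 0(3) + 1(0) - (-3)| / √(1² + 0² + 1²) = 3/√2 = 2.121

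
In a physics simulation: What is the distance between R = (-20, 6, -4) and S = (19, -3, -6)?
d = √[(39)² + (-9)² + (-2)²] = √1606 = 40.07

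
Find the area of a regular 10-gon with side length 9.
For a regular 10-gon with side length s = 9:
Apothem a = s / (2*tan(pi/10)) = 9 / (2*tan(pi/10)) ≈ 13.8496
Perimeter P = 10 * 9 = 90
Area = (1/2) * P * a = (1/2) * 90 * 13.8496 = 623.23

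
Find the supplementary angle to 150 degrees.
Supplementary angles sum to 180 degrees.
Other angle = 180 - 150
Other angle = 30 degrees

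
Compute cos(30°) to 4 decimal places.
cos(30 degrees) = sqrt(3)/2
Decimal approximation: 0.866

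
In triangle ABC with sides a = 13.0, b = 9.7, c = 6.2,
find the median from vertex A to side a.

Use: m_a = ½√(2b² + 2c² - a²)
m_a = ½√(2·9.7² + 2·6.2² - 13.0²)
m_a = ½√(188.18 + 76.88 - 169) = ½√96.06 = 4.901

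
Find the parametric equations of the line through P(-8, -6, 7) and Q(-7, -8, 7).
Direction vector d = Q - P = (1, -2, 0)
x = -8 + t, y = -6 - 2t, z = 7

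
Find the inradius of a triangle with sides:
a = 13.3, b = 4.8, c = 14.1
s = (a+b+c)/2 = (13.3+4.8+14.1)/2 = 16.1
Area = √(s(s-a)(s-b)(s-c)) = √(16.1·2.8·11.3·2) = 31.9188
r = Area/s = 31.9188/16.1 = 1.983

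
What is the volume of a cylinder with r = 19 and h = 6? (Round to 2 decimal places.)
Volume = pi * r² * h
Volume = pi * 19² * 6
Volume = pi * 361 * 6
Volume = pi * 2166
Volume = 6804.69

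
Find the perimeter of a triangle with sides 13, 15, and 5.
Perimeter = sum of all sides
Perimeter = 13 + 15 + 5
Perimeter = 33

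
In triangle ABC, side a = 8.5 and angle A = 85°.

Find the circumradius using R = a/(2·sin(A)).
R = a/(2·sin(A)) = 8.5/(2·sin(85°))
R = 8.5/(2·0.996195) = 8.5/1.992389 = 4.266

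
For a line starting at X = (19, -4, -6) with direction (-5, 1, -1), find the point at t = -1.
P(-1) = (19 + (-5)(-1), -4 + 1(-1), -6 + (-1)(-1)) = (24, -5, -5)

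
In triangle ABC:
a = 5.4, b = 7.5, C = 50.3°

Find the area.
Using A = ½ab·sin(C):
A = ½·5.4·7.5·sin(50.3°) = ½·40.5·0.769400 = 15.58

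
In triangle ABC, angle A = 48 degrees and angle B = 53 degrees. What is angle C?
Sum of angles in a triangle = 180 degrees
Third angle = 180 - 48 - 53
Third angle = 79 degrees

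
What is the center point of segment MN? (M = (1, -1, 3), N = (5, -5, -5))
Midpoint = ((1+5)/2, (-1-5)/2, (3-5)/2) = (3, -3, -1)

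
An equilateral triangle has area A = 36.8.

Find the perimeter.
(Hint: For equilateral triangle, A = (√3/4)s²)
A = (√3/4)s²  →  s² = 4A/√3 = 4·36.8/√3 = 84.986
s = 9.21878
Perimeter = 3s = 27.66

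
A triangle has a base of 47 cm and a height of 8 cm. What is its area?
Area = (1/2) * base * height
Area = (1/2) * 47 * 8
Area = 188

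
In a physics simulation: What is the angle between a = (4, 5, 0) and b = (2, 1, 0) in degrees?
a·b = 13, |a|² = 41, |b|² = 5
cos θ = 13/√205 ≈ 0.908
θ ≈ 24.78°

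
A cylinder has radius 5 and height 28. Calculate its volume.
Volume = pi * r² * h
Volume = pi * 5² * 28
Volume = pi * 25 * 28
Volume = pi * 700
Volume = 2199.11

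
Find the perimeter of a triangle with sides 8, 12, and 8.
Perimeter = sum of all sides
Perimeter = 8 + 12 + 8
Perimeter = 28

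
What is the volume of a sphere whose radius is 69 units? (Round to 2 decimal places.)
Volume = (4/3) * pi * r³
Volume = (4/3) * pi * 69³
Volume = (4/3) * pi * 328509
Volume = 1376055.28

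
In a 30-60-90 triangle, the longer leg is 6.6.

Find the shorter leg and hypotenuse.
In a 30-60-90 triangle, sides are in ratio 1 : √3 : 2.
Long leg = short leg·√3  →  short leg = 6.6/√3 = 3.811
Hypotenuse = 2·(short leg) = 2·6.6/√3 = 7.621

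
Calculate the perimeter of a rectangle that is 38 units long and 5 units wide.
Perimeter = 2 * (length + width)
Perimeter = 2 * (38 + 5)
Perimeter = 2 * 43
Perimeter = 86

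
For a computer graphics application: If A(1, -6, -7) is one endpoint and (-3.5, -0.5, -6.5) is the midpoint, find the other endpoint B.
B = (2×(-3.5) - 1, 2×(-0.5) - (-6), 2×(-6.5) - (-7)) = (-8, 5, -6)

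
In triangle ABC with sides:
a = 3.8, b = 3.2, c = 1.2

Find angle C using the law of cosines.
cos(C) = (a² + b² - c²)/(2ab)
cos(C) = (3.8² + 3.2² - 1.2²)/(2·3.8·3.2) = 23.24/24.32 = 0.955592
C = arccos(0.955592) = 17.14°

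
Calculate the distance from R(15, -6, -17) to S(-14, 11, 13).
d = √[(-29)² + (17)² + (30)²] = √2030 = 45.06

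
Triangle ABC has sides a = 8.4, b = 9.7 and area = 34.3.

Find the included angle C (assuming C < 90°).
Area = ½ab·sin(C)  →  sin(C) = 2·Area/(ab)
sin(C) = 2·34.3/(8.4·9.7) = 0.841924
C = arcsin(0.841924) = 57.34°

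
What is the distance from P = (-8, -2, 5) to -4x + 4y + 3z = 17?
d = |(-4)(-8) + 4(-2) + 3(5) - (17)| / √((-4)² + 4² + 3²) = 22/√41 = 3.436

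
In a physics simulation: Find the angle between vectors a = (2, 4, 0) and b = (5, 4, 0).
a·b = 26, |a|² = 20, |b|² = 41
cos θ = 26/√820 ≈ 0.908
θ ≈ 24.78°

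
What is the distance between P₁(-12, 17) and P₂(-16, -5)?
Using the distance formula: d = sqrt((x₂-x₁)² + (y₂-y₁)²)
dx = (-16) - (-12) = -4
dy = (-5) - 17 = -22
d = sqrt((-4)² + (-22)²) = sqrt(16 + 484) = sqrt(500) = 22.36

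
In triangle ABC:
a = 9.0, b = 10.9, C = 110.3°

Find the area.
Using A = ½ab·sin(C):
A = ½·9.0·10.9·sin(110.3°) = ½·98.1·0.937889 = 46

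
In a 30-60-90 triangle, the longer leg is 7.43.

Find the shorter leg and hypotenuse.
In a 30-60-90 triangle, sides are in ratio 1 : √3 : 2.
Long leg = short leg·√3  →  short leg = 7.43/√3 = 4.29
Hypotenuse = 2·(short leg) = 2·7.43/√3 = 8.579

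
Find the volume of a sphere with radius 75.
Volume = (4/3) * pi * r³
Volume = (4/3) * pi * 75³
Volume = (4/3) * pi * 421875
Volume = 1767145.87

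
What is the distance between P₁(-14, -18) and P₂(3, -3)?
Using the distance formula: d = sqrt((x₂-x₁)² + (y₂-y₁)²)
dx = 3 - (-14) = 17
dy = (-3) - (-18) = 15
d = sqrt(17² + 15²) = sqrt(289 + 225) = sqrt(514) = 22.67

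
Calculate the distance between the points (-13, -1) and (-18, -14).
Using the distance formula: d = sqrt((x₂-x₁)² + (y₂-y₁)²)
dx = (-18) - (-13) = -5
dy = (-14) - (-1) = -13
d = sqrt((-5)² + (-13)²) = sqrt(25 + 169) = sqrt(194) = 13.93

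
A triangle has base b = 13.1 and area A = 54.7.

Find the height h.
A = ½bh  →  h = 2A/b
h = 2·54.7/13.1 = 8.351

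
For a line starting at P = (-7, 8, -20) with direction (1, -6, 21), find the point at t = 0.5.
P(0.5) = (-7 + 1(0.5), 8 + (-6)(0.5), -20 + 21(0.5)) = (-6.5, 5, -9.5)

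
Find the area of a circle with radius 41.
Area = pi * r²
Area = pi * 41²
Area = pi * 1681
Area = 5281.02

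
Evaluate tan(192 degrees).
tan(192 degrees) = 0.2126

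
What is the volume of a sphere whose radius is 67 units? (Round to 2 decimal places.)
Volume = (4/3) * pi * r³
Volume = (4/3) * pi * 67³
Volume = (4/3) * pi * 300763
Volume = 1259833.11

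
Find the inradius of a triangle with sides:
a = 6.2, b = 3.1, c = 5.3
s = (a+b+c)/2 = (6.2+3.1+5.3)/2 = 7.3
Area = √(s(s-a)(s-b)(s-c)) = √(7.3·1.1·4.2·2) = 8.21292
r = Area/s = 8.21292/7.3 = 1.125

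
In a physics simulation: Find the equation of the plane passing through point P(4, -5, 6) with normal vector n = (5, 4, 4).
d = n·P = (5)(4) + (4)(-5) + (4)(6) = 24
Plane: 5x + 4y + 4z = 24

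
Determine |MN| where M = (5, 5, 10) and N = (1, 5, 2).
d = √[(-4)² + (0)² + (-8)²] = √80 = 8.944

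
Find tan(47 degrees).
tan(47 degrees) = 1.0724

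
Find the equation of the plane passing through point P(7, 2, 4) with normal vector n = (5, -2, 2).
d = n·P = (5)(7) + (-2)(2) + (2)(4) = 39
Plane: 5x - 2y + 2z = 39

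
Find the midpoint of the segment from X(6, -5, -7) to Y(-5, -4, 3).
Midpoint = ((6-5)/2, (-5-4)/2, (-7+3)/2) = (0.5, -4.5, -2)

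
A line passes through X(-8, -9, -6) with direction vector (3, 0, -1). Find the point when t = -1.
P(-1) = (-8 + 3(-1), -9 + 0(-1), -6 + (-1)(-1)) = (-11, -9, -5)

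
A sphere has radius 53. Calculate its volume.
Volume = (4/3) * pi * r³
Volume = (4/3) * pi * 53³
Volume = (4/3) * pi * 148877
Volume = 623614.52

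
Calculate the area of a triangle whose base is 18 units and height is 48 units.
Area = (1/2) * base * height
Area = (1/2) * 18 * 48
Area = 432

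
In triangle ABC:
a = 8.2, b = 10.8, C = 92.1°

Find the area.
Using A = ½ab·sin(C):
A = ½·8.2·10.8·sin(92.1°) = ½·88.56·0.999328 = 44.25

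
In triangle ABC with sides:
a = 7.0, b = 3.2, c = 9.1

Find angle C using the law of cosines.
cos(C) = (a² + b² - c²)/(2ab)
cos(C) = (7.0² + 3.2² - 9.1²)/(2·7.0·3.2) = -23.57/44.8 = -0.526116
C = arccos(-0.526116) = 121.7°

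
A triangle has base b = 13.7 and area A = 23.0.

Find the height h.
A = ½bh  →  h = 2A/b
h = 2·23.0/13.7 = 3.358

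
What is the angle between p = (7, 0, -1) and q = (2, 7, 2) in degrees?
p·q = 12, |p|² = 50, |q|² = 57
cos θ = 12/√2850 ≈ 0.2248
θ ≈ 77.01°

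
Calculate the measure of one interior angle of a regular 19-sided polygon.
Interior angle of a regular n-gon = (n-2)*180/n
Interior angle = (19-2)*180/19
Interior angle = 17*180/19
Interior angle = 3060/19
Interior angle = 161.05 degrees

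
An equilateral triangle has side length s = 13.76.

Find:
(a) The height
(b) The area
(a) Height h = s·√3/2 = 13.76·√3/2 = 11.92
(b) Area = (√3/4)·s² = (√3/4)·13.76² = (√3/4)·189.338 = 81.99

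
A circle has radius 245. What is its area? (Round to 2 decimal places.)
Area = pi * r²
Area = pi * 245²
Area = pi * 60025
Area = 188574.10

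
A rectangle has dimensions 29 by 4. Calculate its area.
Area = length * width
Area = 29 * 4
Area = 116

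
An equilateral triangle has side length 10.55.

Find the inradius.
For an equilateral triangle, r = s/(2√3) where s is the side.
r = 10.55/(2√3) = 10.55/3.464102 = 3.046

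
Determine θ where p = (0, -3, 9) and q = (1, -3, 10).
p·q = 99, |p|² = 90, |q|² = 110
cos θ = 99/√9900 ≈ 0.995
θ ≈ 5.739°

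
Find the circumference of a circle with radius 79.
Circumference = 2 * pi * r
Circumference = 2 * pi * 79
Circumference = 496.37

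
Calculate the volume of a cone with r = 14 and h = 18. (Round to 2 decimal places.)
Volume = (1/3) * pi * r² * h
Volume = (1/3) * pi * 14² * 18
Volume = (1/3) * pi * 196 * 18
Volume = (1/3) * pi * 3528
Volume = 3694.51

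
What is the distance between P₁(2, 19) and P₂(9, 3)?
Using the distance formula: d = sqrt((x₂-x₁)² + (y₂-y₁)²)
dx = 9 - 2 = 7
dy = 3 - 19 = -16
d = sqrt(7² + (-16)²) = sqrt(49 + 256) = sqrt(305) = 17.46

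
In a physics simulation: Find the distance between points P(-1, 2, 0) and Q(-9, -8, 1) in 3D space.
d = √[(-8)² + (-10)² + (1)²] = √165 = 12.85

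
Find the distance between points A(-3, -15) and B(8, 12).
Using the distance formula: d = sqrt((x₂-x₁)² + (y₂-y₁)²)
dx = 8 - (-3) = 11
dy = 12 - (-15) = 27
d = sqrt(11² + 27²) = sqrt(121 + 729) = sqrt(850) = 29.15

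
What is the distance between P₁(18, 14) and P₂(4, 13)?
Using the distance formula: d = sqrt((x₂-x₁)² + (y₂-y₁)²)
dx = 4 - 18 = -14
dy = 13 - 14 = -1
d = sqrt((-14)² + (-1)²) = sqrt(196 + 1) = sqrt(197) = 14.04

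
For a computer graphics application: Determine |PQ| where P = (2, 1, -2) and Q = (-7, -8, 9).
d = √[(-9)² + (-9)² + (11)²] = √283 = 16.82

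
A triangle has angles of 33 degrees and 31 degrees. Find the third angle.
Sum of angles in a triangle = 180 degrees
Third angle = 180 - 33 - 31
Third angle = 116 degrees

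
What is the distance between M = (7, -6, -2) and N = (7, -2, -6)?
d = √[(0)² + (4)² + (-4)²] = √32 = 5.657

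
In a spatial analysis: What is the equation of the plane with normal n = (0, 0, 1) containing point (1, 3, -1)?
d = n·P = (0)(1) + (0)(3) + (1)(-1) = -1
Plane: z = -1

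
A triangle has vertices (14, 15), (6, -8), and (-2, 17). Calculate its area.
Using the coordinate formula: Area = (1/2)|x₁(y₂-y₃) + x₂(y₃-y₁) + x₃(y₁-y₂)|
Area = (1/2)|14((-8)-17) + 6(17-15) + (-2)(15-(-8))|
Area = (1/2)|14*(-25) + 6*2 + (-2)*23|
Area = (1/2)|(-350) + 12 + (-46)|
Area = (1/2)*384 = 192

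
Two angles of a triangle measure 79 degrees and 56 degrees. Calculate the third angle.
Sum of angles in a triangle = 180 degrees
Third angle = 180 - 79 - 56
Third angle = 45 degrees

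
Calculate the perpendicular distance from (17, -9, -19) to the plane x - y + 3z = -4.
d = |1(17) + (-1)(-9) + 3(-19) - (-4)| / √(1² + (-1)² + 3²) = 27/√11 = 8.141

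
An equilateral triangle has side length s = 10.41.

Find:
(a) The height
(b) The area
(a) Height h = s·√3/2 = 10.41·√3/2 = 9.015
(b) Area = (√3/4)·s² = (√3/4)·10.41² = (√3/4)·108.368 = 46.92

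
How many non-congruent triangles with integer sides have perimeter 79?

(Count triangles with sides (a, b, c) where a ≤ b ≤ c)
With a ≤ b ≤ c and a + b + c = 79, the triangle inequality a + b > c gives c < 79/2, so c ≤ 39.
Iterate a from 1 to ⌊p/3⌋ = 26; for each a, b ranges from a to ⌊(p−a)/2⌋ with c = p − a − b, keeping only c ≥ b.
Triples: (1, 39, 39), (2, 38, 39), (3, 37, 39), …
Count = 140 triangles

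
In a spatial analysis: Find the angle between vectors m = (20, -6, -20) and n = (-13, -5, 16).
m·n = -550, |m|² = 836, |n|² = 450
cos θ = -550/√376200 ≈ -0.8967
θ ≈ 153.7°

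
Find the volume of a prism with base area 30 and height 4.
Volume = base area * height
Volume = 30 * 4
Volume = 120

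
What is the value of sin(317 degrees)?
sin(317 degrees) = -0.682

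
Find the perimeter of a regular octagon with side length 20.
Perimeter = number of sides * side length
Perimeter = 8 * 20
Perimeter = 160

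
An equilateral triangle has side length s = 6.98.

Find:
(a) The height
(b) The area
(a) Height h = s·√3/2 = 6.98·√3/2 = 6.045
(b) Area = (√3/4)·s² = (√3/4)·6.98² = (√3/4)·48.7204 = 21.1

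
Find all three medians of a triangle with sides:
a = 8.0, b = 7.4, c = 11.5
Using m_x = ½√(2y² + 2z² - x²):
m_a = ½√(2·7.4² + 2·11.5² - 8.0²) = ½√310.02 = 8.804
m_b = ½√(2·8.0² + 2·11.5² - 7.4²) = ½√337.74 = 9.189
m_c = ½√(2·8.0² + 2·7.4² - 11.5²) = ½√105.27 = 5.13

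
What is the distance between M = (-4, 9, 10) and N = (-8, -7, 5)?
d = √[(-4)² + (-16)² + (-5)²] = √297 = 17.23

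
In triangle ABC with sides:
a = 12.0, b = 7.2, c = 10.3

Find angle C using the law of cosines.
cos(C) = (a² + b² - c²)/(2ab)
cos(C) = (12.0² + 7.2² - 10.3²)/(2·12.0·7.2) = 89.75/172.8 = 0.519387
C = arccos(0.519387) = 58.71°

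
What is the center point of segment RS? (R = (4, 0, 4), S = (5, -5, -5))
Midpoint = ((4+5)/2, (0-5)/2, (4-5)/2) = (4.5, -2.5, -0.5)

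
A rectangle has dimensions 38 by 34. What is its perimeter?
Perimeter = 2 * (length + width)
Perimeter = 2 * (38 + 34)
Perimeter = 2 * 72
Perimeter = 144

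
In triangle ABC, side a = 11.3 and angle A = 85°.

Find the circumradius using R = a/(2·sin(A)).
R = a/(2·sin(A)) = 11.3/(2·sin(85°))
R = 11.3/(2·0.996195) = 11.3/1.992389 = 5.672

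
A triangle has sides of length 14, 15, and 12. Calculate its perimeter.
Perimeter = sum of all sides
Perimeter = 14 + 15 + 12
Perimeter = 41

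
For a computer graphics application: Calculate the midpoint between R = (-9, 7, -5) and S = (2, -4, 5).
Midpoint = ((-9+2)/2, (7-4)/2, (-5+5)/2) = (-3.5, 1.5, 0)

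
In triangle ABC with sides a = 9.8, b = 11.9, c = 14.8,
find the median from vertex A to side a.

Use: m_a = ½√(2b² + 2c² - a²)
m_a = ½√(2·11.9² + 2·14.8² - 9.8²)
m_a = ½√(283.22 + 438.08 - 96.04) = ½√625.26 = 12.5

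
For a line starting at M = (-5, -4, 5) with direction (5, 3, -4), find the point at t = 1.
P(1) = (-5 + 5(1), -4 + 3(1), 5 + (-4)(1)) = (0, -1, 1)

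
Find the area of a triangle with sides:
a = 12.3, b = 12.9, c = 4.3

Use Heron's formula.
s = (a+b+c)/2 = (12.3+12.9+4.3)/2 = 14.75
A = √(s(s-a)(s-b)(s-c)) = √(14.75·2.45·1.85·10.45)
A = √698.628 = 26.43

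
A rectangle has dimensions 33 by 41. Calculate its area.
Area = length * width
Area = 33 * 41
Area = 1353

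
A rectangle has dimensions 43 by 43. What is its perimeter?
Perimeter = 2 * (length + width)
Perimeter = 2 * (43 + 43)
Perimeter = 2 * 86
Perimeter = 172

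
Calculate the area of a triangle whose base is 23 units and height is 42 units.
Area = (1/2) * base * height
Area = (1/2) * 23 * 42
Area = 483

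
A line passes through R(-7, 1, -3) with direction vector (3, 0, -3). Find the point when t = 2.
P(2) = (-7 + 3(2), 1 + 0(2), -3 + (-3)(2)) = (-1, 1, -9)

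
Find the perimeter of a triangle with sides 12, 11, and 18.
Perimeter = sum of all sides
Perimeter = 12 + 11 + 18
Perimeter = 41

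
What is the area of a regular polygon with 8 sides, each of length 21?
For a regular 8-gon with side length s = 21:
Apothem a = s / (2*tan(pi/8)) = 21 / (2*tan(pi/8)) ≈ 25.34924
Perimeter P = 8 * 21 = 168
Area = (1/2) * P * a = (1/2) * 168 * 25.34924 = 2129.34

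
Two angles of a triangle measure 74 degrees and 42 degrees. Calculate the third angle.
Sum of angles in a triangle = 180 degrees
Third angle = 180 - 74 - 42
Third angle = 64 degrees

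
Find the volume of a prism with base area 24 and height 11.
Volume = base area * height
Volume = 24 * 11
Volume = 264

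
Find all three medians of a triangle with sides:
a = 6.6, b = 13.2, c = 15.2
Using m_x = ½√(2y² + 2z² - x²):
m_a = ½√(2·13.2² + 2·15.2² - 6.6²) = ½√767 = 13.85
m_b = ½√(2·6.6² + 2·15.2² - 13.2²) = ½√374.96 = 9.682
m_c = ½√(2·6.6² + 2·13.2² - 15.2²) = ½√204.56 = 7.151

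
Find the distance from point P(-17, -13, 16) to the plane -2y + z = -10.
d = |0(-17) + (-2)(-13) + 1(16) - (-10)| / √(0² + (-2)² + 1²) = 52/√5 = 23.26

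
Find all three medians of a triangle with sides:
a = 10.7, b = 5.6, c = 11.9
Using m_x = ½√(2y² + 2z² - x²):
m_a = ½√(2·5.6² + 2·11.9² - 10.7²) = ½√231.45 = 7.607
m_b = ½√(2·10.7² + 2·11.9² - 5.6²) = ½√480.84 = 10.96
m_c = ½√(2·10.7² + 2·5.6² - 11.9²) = ½√150.09 = 6.126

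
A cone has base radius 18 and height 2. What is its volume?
Volume = (1/3) * pi * r² * h
Volume = (1/3) * pi * 18² * 2
Volume = (1/3) * pi * 324 * 2
Volume = (1/3) * pi * 648
Volume = 678.58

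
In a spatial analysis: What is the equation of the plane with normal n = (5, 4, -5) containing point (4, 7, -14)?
d = n·P = (5)(4) + (4)(7) + (-5)(-14) = 118
Plane: 5x + 4y - 5z = 118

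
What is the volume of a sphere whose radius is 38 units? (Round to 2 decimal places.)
Volume = (4/3) * pi * r³
Volume = (4/3) * pi * 38³
Volume = (4/3) * pi * 54872
Volume = 229847.30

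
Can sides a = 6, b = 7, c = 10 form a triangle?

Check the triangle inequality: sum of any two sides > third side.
Yes, triangle inequality satisfied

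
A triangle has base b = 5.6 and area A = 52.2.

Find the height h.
A = ½bh  →  h = 2A/b
h = 2·52.2/5.6 = 18.64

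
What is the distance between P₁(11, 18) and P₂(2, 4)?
Using the distance formula: d = sqrt((x₂-x₁)² + (y₂-y₁)²)
dx = 2 - 11 = -9
dy = 4 - 18 = -14
d = sqrt((-9)² + (-14)²) = sqrt(81 + 196) = sqrt(277) = 16.64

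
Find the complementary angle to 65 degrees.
Complementary angles sum to 90 degrees.
Other angle = 90 - 65
Other angle = 25 degrees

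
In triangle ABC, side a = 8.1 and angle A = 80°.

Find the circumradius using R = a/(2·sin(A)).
R = a/(2·sin(A)) = 8.1/(2·sin(80°))
R = 8.1/(2·0.984808) = 8.1/1.969616 = 4.112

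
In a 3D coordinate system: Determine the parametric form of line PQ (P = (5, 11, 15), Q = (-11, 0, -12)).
Direction vector d = Q - P = (-16, -11, -27)
x = 5 - 16t, y = 11 - 11t, z = 15 - 27t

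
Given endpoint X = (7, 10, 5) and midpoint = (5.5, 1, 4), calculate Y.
Y = (2×5.5 - 7, 2×1 - 10, 2×4 - 5) = (4, -8, 3)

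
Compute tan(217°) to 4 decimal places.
tan(217 degrees) = 0.7536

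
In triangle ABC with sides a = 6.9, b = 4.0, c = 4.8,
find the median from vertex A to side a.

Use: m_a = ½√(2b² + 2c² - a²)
m_a = ½√(2·4.0² + 2·4.8² - 6.9²)
m_a = ½√(32 + 46.08 - 47.61) = ½√30.47 = 2.76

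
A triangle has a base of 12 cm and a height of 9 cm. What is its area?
Area = (1/2) * base * height
Area = (1/2) * 12 * 9
Area = 54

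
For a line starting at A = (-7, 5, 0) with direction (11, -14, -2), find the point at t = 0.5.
P(0.5) = (-7 + 11(0.5), 5 + (-14)(0.5), 0 + (-2)(0.5)) = (-1.5, -2, -1)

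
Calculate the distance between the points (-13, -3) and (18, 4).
Using the distance formula: d = sqrt((x₂-x₁)² + (y₂-y₁)²)
dx = 18 - (-13) = 31
dy = 4 - (-3) = 7
d = sqrt(31² + 7²) = sqrt(961 + 49) = sqrt(1010) = 31.78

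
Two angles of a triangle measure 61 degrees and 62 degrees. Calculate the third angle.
Sum of angles in a triangle = 180 degrees
Third angle = 180 - 61 - 62
Third angle = 57 degrees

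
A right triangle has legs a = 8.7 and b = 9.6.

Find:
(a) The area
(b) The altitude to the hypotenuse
(a) Area = ½ab = ½·8.7·9.6 = 41.76
(b) Hypotenuse c = √(8.7² + 9.6²) = √167.85 = 12.9557
    Area = ½·c·h_c  →  h_c = 2·Area/c = 2·41.76/12.9557 = 6.447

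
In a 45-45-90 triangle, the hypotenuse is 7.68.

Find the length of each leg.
In a 45-45-90 triangle, hypotenuse = leg·√2  →  leg = hypotenuse/√2
leg = 7.68/√2 = 5.431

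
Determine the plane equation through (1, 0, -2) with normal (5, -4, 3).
d = n·P = (5)(1) + (-4)(0) + (3)(-2) = -1
Plane: 5x - 4y + 3z = -1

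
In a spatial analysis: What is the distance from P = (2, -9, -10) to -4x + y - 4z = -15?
d = |(-4)(2) + 1(-9) + (-4)(-10) - (-15)| / √((-4)² + 1² + (-4)²) = 38/√33 = 6.615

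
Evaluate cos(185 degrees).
cos(185 degrees) = -0.9962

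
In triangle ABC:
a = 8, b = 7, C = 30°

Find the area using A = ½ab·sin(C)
A = ½·8·7·sin(30°) = ½·56·0.500000 = 14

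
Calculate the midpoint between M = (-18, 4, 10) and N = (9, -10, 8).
Midpoint = ((-18+9)/2, (4-10)/2, (10+8)/2) = (-4.5, -3, 9)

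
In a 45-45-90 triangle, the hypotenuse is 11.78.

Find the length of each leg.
In a 45-45-90 triangle, hypotenuse = leg·√2  →  leg = hypotenuse/√2
leg = 11.78/√2 = 8.33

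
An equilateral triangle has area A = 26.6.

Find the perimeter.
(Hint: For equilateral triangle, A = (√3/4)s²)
A = (√3/4)s²  →  s² = 4A/√3 = 4·26.6/√3 = 61.4301
s = 7.83773
Perimeter = 3s = 23.51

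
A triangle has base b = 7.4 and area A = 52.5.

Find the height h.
A = ½bh  →  h = 2A/b
h = 2·52.5/7.4 = 14.19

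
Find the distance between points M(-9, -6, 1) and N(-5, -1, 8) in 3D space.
d = √[(4)² + (5)² + (7)²] = √90 = 9.487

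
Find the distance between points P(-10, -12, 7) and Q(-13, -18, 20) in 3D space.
d = √[(-3)² + (-6)² + (13)²] = √214 = 14.63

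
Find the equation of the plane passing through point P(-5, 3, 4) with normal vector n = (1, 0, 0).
d = n·P = (1)(-5) + (0)(3) + (0)(4) = -5
Plane: x = -5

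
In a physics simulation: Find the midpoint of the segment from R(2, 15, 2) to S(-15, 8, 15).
Midpoint = ((2-15)/2, (15+8)/2, (2+15)/2) = (-6.5, 11.5, 8.5)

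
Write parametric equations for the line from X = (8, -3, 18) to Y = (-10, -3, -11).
Direction vector d = Y - X = (-18, 0, -29)
x = 8 - 18t, y = -3, z = 18 - 29t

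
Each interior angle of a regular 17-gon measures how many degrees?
Interior angle of a regular n-gon = (n-2)*180/n
Interior angle = (17-2)*180/17
Interior angle = 15*180/17
Interior angle = 2700/17
Interior angle = 158.82 degrees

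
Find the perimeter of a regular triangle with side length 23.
Perimeter = number of sides * side length
Perimeter = 3 * 23
Perimeter = 69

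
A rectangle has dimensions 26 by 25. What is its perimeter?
Perimeter = 2 * (length + width)
Perimeter = 2 * (26 + 25)
Perimeter = 2 * 51
Perimeter = 102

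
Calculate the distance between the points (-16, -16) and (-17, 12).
Using the distance formula: d = sqrt((x₂-x₁)² + (y₂-y₁)²)
dx = (-17) - (-16) = -1
dy = 12 - (-16) = 28
d = sqrt((-1)² + 28²) = sqrt(1 + 784) = sqrt(785) = 28.02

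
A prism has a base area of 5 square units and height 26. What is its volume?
Volume = base area * height
Volume = 5 * 26
Volume = 130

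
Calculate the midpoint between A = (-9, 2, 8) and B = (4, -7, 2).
Midpoint = ((-9+4)/2, (2-7)/2, (8+2)/2) = (-2.5, -2.5, 5)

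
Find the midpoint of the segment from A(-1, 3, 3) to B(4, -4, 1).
Midpoint = ((-1+4)/2, (3-4)/2, (3+1)/2) = (1.5, -0.5, 2)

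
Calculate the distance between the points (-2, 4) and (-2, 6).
Using the distance formula: d = sqrt((x₂-x₁)² + (y₂-y₁)²)
dx = (-2) - (-2) = 0
dy = 6 - 4 = 2
d = sqrt(0² + 2²) = sqrt(0 + 4) = sqrt(4) = 2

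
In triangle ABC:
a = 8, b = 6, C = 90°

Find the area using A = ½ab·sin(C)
A = ½·8·6·sin(90°) = ½·48·1.000000 = 24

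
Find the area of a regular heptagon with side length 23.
For a regular 7-gon with side length s = 23:
Apothem a = s / (2*tan(pi/7)) = 23 / (2*tan(pi/7)) ≈ 23.88
Perimeter P = 7 * 23 = 161
Area = (1/2) * P * a = (1/2) * 161 * 23.88 = 1922.34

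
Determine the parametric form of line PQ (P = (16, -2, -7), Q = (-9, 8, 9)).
Direction vector d = Q - P = (-25, 10, 16)
x = 16 - 25t, y = -2 + 10t, z = -7 + 16t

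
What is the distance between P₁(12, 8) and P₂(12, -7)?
Using the distance formula: d = sqrt((x₂-x₁)² + (y₂-y₁)²)
dx = 12 - 12 = 0
dy = (-7) - 8 = -15
d = sqrt(0² + (-15)²) = sqrt(0 + 225) = sqrt(225) = 15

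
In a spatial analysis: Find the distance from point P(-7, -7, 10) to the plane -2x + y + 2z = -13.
d = |(-2)(-7) + 1(-7) + 2(10) - (-13)| / √((-2)² + 1² + 2²) = 40/√9 = 13.33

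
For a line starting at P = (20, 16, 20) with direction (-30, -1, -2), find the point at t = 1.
P(1) = (20 + (-30)(1), 16 + (-1)(1), 20 + (-2)(1)) = (-10, 15, 18)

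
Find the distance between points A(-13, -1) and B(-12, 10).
Using the distance formula: d = sqrt((x₂-x₁)² + (y₂-y₁)²)
dx = (-12) - (-13) = 1
dy = 10 - (-1) = 11
d = sqrt(1² + 11²) = sqrt(1 + 121) = sqrt(122) = 11.05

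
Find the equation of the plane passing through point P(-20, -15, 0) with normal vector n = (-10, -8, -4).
d = n·P = (-10)(-20) + (-8)(-15) + (-4)(0) = 320
Plane: -10x - 8y - 4z = 320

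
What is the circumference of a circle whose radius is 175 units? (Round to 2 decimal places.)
Circumference = 2 * pi * r
Circumference = 2 * pi * 175
Circumference = 1099.56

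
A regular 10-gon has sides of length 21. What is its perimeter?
Perimeter = number of sides * side length
Perimeter = 10 * 21
Perimeter = 210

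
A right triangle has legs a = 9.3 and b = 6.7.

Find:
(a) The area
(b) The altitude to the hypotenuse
(a) Area = ½ab = ½·9.3·6.7 = 31.155
(b) Hypotenuse c = √(9.3² + 6.7²) = √131.38 = 11.4621
    Area = ½·c·h_c  →  h_c = 2·Area/c = 2·31.155/11.4621 = 5.436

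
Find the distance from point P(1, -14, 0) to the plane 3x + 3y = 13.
d = |3(1) + 3(-14) + 0(0) - (13)| / √(3² + 3² + 0²) = 52/√18 = 12.26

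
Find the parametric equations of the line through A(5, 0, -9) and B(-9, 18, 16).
Direction vector d = B - A = (-14, 18, 25)
x = 5 - 14t, y = 0 + 18t, z = -9 + 25t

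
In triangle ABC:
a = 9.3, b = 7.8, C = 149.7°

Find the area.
Using A = ½ab·sin(C):
A = ½·9.3·7.8·sin(149.7°) = ½·72.54·0.504528 = 18.3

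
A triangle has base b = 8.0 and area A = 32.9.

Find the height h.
A = ½bh  →  h = 2A/b
h = 2·32.9/8.0 = 8.225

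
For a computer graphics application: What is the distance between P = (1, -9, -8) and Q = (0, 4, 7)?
d = √[(-1)² + (13)² + (15)²] = √395 = 19.87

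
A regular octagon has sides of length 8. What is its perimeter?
Perimeter = number of sides * side length
Perimeter = 8 * 8
Perimeter = 64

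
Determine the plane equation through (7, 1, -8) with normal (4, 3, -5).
d = n·P = (4)(7) + (3)(1) + (-5)(-8) = 71
Plane: 4x + 3y - 5z = 71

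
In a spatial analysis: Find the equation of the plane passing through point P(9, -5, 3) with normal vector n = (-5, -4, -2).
d = n·P = (-5)(9) + (-4)(-5) + (-2)(3) = -31
Plane: -5x - 4y - 2z = -31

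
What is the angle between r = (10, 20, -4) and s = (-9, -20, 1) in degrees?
r·s = -494, |r|² = 516, |s|² = 482
cos θ = -494/√248712 ≈ -0.9906
θ ≈ 172.1°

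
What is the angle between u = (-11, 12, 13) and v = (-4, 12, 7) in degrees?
u·v = 279, |u|² = 434, |v|² = 209
cos θ = 279/√90706 ≈ 0.9264
θ ≈ 22.12°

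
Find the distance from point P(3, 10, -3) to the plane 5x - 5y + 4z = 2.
d = |5(3) + (-5)(10) + 4(-3) - (2)| / √(5² + (-5)² + 4²) = 49/√66 = 6.031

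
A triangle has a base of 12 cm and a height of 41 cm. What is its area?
Area = (1/2) * base * height
Area = (1/2) * 12 * 41
Area = 246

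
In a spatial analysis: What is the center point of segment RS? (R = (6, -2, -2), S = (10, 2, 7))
Midpoint = ((6+10)/2, (-2+2)/2, (-2+7)/2) = (8, 0, 2.5)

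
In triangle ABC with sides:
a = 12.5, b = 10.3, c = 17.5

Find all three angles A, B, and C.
By the law of cosines:
cos(A) = (b² + c² - a²)/(2bc) = 0.710374  →  A = 44.73°
cos(B) = (a² + c² - b²)/(2ac) = 0.814651  →  B = 35.45°
cos(C) = (a² + b² - c²)/(2ab) = -0.170524  →  C = 99.82°
Check: A + B + C = 180.0° ✓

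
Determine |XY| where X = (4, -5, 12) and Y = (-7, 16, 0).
d = √[(-11)² + (21)² + (-12)²] = √706 = 26.57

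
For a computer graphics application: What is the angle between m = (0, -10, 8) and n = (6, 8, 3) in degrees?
m·n = -56, |m|² = 164, |n|² = 109
cos θ = -56/√17876 ≈ -0.4188
θ ≈ 114.8°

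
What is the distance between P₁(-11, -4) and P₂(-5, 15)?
Using the distance formula: d = sqrt((x₂-x₁)² + (y₂-y₁)²)
dx = (-5) - (-11) = 6
dy = 15 - (-4) = 19
d = sqrt(6² + 19²) = sqrt(36 + 361) = sqrt(397) = 19.92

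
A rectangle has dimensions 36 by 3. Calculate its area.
Area = length * width
Area = 36 * 3
Area = 108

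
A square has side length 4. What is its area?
Area = s²
Area = 4²
Area = 16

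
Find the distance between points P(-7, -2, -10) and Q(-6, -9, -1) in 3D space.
d = √[(1)² + (-7)² + (9)²] = √131 = 11.45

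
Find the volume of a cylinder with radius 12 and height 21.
Volume = pi * r² * h
Volume = pi * 12² * 21
Volume = pi * 144 * 21
Volume = pi * 3024
Volume = 9500.18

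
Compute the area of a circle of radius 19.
Area = pi * r²
Area = pi * 19²
Area = pi * 361
Area = 1134.11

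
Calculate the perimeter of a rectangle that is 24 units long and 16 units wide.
Perimeter = 2 * (length + width)
Perimeter = 2 * (24 + 16)
Perimeter = 2 * 40
Perimeter = 80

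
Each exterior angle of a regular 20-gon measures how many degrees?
Exterior angle of a regular n-gon = 360/n
Exterior angle = 360/20
Exterior angle = 18 degrees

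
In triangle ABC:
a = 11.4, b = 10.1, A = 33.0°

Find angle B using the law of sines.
sin(B)/b = sin(A)/a
sin(B) = b·sin(A)/a = 10.1·sin(33.0°)/11.4 = 0.482531
B = arcsin(0.482531) = 28.85°  (b ≤ a, so B ≤ A and the acute solution is unique)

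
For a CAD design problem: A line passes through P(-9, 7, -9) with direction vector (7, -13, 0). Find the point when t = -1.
P(-1) = (-9 + 7(-1), 7 + (-13)(-1), -9 + 0(-1)) = (-16, 20, -9)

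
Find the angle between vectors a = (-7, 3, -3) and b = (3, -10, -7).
a·b = -30, |a|² = 67, |b|² = 158
cos θ = -30/√10586 ≈ -0.2916
θ ≈ 107.0°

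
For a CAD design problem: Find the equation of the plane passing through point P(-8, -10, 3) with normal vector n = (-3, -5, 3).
d = n·P = (-3)(-8) + (-5)(-10) + (3)(3) = 83
Plane: -3x - 5y + 3z = 83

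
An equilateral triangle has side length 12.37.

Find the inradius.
For an equilateral triangle, r = s/(2√3) where s is the side.
r = 12.37/(2√3) = 12.37/3.464102 = 3.571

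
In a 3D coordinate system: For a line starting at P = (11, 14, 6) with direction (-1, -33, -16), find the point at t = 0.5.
P(0.5) = (11 + (-1)(0.5), 14 + (-33)(0.5), 6 + (-16)(0.5)) = (10.5, -2.5, -2)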